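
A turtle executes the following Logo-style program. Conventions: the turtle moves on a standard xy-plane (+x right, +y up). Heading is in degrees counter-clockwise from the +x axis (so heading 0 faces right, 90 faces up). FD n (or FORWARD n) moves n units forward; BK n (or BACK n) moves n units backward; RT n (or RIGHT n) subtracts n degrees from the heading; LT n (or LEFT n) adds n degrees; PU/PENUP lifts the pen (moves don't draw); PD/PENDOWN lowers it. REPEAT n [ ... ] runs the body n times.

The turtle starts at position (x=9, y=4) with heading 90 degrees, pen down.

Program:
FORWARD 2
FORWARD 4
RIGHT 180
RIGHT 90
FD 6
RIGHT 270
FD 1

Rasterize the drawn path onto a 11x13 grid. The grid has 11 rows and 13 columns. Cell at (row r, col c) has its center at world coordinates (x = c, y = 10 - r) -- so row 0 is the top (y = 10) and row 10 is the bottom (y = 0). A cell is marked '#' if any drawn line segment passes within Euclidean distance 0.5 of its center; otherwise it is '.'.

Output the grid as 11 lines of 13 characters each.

Segment 0: (9,4) -> (9,6)
Segment 1: (9,6) -> (9,10)
Segment 2: (9,10) -> (3,10)
Segment 3: (3,10) -> (3,9)

Answer: ...#######...
...#.....#...
.........#...
.........#...
.........#...
.........#...
.........#...
.............
.............
.............
.............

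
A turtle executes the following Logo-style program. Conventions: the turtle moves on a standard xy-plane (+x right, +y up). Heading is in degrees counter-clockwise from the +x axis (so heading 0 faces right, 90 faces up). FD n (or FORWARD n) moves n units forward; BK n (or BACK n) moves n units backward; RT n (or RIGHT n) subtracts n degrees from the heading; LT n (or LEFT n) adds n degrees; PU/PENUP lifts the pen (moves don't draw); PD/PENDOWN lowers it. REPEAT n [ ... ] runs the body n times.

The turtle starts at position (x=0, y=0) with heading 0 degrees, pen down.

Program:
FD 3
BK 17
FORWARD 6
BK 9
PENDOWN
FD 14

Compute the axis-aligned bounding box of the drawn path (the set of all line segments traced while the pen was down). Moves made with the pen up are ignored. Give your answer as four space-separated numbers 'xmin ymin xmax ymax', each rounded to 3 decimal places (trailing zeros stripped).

Answer: -17 0 3 0

Derivation:
Executing turtle program step by step:
Start: pos=(0,0), heading=0, pen down
FD 3: (0,0) -> (3,0) [heading=0, draw]
BK 17: (3,0) -> (-14,0) [heading=0, draw]
FD 6: (-14,0) -> (-8,0) [heading=0, draw]
BK 9: (-8,0) -> (-17,0) [heading=0, draw]
PD: pen down
FD 14: (-17,0) -> (-3,0) [heading=0, draw]
Final: pos=(-3,0), heading=0, 5 segment(s) drawn

Segment endpoints: x in {-17, -14, -8, -3, 0, 3}, y in {0}
xmin=-17, ymin=0, xmax=3, ymax=0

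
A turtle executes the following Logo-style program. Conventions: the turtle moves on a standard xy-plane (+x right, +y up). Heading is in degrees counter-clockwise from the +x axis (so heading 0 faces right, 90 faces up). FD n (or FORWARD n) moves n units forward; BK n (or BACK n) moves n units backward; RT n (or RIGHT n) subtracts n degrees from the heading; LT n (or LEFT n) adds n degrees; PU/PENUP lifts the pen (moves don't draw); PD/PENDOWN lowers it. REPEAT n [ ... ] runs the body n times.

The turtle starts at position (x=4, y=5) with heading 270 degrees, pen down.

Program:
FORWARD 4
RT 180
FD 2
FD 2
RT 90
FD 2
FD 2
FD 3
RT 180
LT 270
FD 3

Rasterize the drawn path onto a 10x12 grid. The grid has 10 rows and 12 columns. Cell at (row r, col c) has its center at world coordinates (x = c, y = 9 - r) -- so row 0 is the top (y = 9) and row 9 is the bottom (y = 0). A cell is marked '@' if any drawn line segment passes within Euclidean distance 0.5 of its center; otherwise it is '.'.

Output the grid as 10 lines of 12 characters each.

Segment 0: (4,5) -> (4,1)
Segment 1: (4,1) -> (4,3)
Segment 2: (4,3) -> (4,5)
Segment 3: (4,5) -> (6,5)
Segment 4: (6,5) -> (8,5)
Segment 5: (8,5) -> (11,5)
Segment 6: (11,5) -> (11,8)

Answer: ............
...........@
...........@
...........@
....@@@@@@@@
....@.......
....@.......
....@.......
....@.......
............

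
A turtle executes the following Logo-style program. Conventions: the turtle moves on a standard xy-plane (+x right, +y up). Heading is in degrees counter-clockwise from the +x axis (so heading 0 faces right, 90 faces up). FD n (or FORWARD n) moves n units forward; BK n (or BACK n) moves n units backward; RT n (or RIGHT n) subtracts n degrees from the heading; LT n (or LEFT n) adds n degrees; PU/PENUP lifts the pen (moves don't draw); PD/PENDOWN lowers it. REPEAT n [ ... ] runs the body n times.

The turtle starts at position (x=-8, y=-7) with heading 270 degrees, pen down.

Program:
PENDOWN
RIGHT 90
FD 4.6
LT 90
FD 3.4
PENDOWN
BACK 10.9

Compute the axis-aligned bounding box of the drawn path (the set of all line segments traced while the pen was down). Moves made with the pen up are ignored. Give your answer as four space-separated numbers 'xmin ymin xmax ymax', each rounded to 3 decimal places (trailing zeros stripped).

Answer: -12.6 -10.4 -8 0.5

Derivation:
Executing turtle program step by step:
Start: pos=(-8,-7), heading=270, pen down
PD: pen down
RT 90: heading 270 -> 180
FD 4.6: (-8,-7) -> (-12.6,-7) [heading=180, draw]
LT 90: heading 180 -> 270
FD 3.4: (-12.6,-7) -> (-12.6,-10.4) [heading=270, draw]
PD: pen down
BK 10.9: (-12.6,-10.4) -> (-12.6,0.5) [heading=270, draw]
Final: pos=(-12.6,0.5), heading=270, 3 segment(s) drawn

Segment endpoints: x in {-12.6, -12.6, -8}, y in {-10.4, -7, -7, 0.5}
xmin=-12.6, ymin=-10.4, xmax=-8, ymax=0.5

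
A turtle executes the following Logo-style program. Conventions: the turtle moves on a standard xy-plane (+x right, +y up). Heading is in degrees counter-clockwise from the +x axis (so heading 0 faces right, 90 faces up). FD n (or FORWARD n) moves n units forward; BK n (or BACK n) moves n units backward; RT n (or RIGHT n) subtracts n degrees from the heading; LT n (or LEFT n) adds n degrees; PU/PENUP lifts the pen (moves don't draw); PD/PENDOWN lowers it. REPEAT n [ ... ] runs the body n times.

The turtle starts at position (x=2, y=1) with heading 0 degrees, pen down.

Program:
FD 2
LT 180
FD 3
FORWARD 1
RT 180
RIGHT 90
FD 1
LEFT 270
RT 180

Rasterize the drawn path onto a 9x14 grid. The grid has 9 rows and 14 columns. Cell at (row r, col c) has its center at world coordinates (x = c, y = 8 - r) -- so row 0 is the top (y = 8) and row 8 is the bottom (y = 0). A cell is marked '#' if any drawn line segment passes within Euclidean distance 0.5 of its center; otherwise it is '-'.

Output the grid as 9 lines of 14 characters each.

Answer: --------------
--------------
--------------
--------------
--------------
--------------
--------------
#####---------
#-------------

Derivation:
Segment 0: (2,1) -> (4,1)
Segment 1: (4,1) -> (1,1)
Segment 2: (1,1) -> (0,1)
Segment 3: (0,1) -> (0,0)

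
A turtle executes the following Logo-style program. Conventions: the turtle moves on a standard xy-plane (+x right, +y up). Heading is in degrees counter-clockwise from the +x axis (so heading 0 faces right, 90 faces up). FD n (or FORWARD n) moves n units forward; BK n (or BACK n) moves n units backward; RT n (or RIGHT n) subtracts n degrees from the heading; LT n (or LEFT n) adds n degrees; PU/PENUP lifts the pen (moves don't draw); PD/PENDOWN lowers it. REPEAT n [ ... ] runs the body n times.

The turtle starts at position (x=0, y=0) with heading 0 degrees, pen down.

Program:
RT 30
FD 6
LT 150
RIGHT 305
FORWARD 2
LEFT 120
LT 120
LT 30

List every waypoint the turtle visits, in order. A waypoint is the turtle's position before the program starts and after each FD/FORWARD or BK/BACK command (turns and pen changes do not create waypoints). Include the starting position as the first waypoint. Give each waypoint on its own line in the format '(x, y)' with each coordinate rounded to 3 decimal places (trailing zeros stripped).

Executing turtle program step by step:
Start: pos=(0,0), heading=0, pen down
RT 30: heading 0 -> 330
FD 6: (0,0) -> (5.196,-3) [heading=330, draw]
LT 150: heading 330 -> 120
RT 305: heading 120 -> 175
FD 2: (5.196,-3) -> (3.204,-2.826) [heading=175, draw]
LT 120: heading 175 -> 295
LT 120: heading 295 -> 55
LT 30: heading 55 -> 85
Final: pos=(3.204,-2.826), heading=85, 2 segment(s) drawn
Waypoints (3 total):
(0, 0)
(5.196, -3)
(3.204, -2.826)

Answer: (0, 0)
(5.196, -3)
(3.204, -2.826)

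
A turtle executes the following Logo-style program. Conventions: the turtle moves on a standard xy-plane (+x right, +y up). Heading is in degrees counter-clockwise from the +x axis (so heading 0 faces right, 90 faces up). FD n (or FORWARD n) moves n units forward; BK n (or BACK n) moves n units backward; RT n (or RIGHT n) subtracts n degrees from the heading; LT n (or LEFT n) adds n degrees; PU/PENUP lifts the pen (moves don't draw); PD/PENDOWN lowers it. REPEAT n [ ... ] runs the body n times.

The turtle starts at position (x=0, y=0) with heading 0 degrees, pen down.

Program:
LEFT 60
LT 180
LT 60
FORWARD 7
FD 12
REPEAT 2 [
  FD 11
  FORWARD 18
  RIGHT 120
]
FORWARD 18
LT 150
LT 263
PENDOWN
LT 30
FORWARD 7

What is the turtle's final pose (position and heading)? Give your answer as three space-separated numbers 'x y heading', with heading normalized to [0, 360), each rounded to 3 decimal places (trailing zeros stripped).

Answer: -1.59 -21.768 143

Derivation:
Executing turtle program step by step:
Start: pos=(0,0), heading=0, pen down
LT 60: heading 0 -> 60
LT 180: heading 60 -> 240
LT 60: heading 240 -> 300
FD 7: (0,0) -> (3.5,-6.062) [heading=300, draw]
FD 12: (3.5,-6.062) -> (9.5,-16.454) [heading=300, draw]
REPEAT 2 [
  -- iteration 1/2 --
  FD 11: (9.5,-16.454) -> (15,-25.981) [heading=300, draw]
  FD 18: (15,-25.981) -> (24,-41.569) [heading=300, draw]
  RT 120: heading 300 -> 180
  -- iteration 2/2 --
  FD 11: (24,-41.569) -> (13,-41.569) [heading=180, draw]
  FD 18: (13,-41.569) -> (-5,-41.569) [heading=180, draw]
  RT 120: heading 180 -> 60
]
FD 18: (-5,-41.569) -> (4,-25.981) [heading=60, draw]
LT 150: heading 60 -> 210
LT 263: heading 210 -> 113
PD: pen down
LT 30: heading 113 -> 143
FD 7: (4,-25.981) -> (-1.59,-21.768) [heading=143, draw]
Final: pos=(-1.59,-21.768), heading=143, 8 segment(s) drawn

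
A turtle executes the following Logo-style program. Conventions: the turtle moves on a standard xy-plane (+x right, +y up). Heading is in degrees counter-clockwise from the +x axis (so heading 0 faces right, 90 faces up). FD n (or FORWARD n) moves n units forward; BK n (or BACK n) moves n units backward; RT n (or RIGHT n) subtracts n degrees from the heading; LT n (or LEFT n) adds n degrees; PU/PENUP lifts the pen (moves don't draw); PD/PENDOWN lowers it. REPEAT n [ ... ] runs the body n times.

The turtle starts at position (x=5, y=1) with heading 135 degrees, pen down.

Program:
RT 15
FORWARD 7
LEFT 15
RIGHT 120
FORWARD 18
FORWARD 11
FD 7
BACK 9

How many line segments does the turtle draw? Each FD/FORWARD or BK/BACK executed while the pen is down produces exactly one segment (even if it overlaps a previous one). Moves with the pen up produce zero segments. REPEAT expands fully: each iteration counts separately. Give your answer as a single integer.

Answer: 5

Derivation:
Executing turtle program step by step:
Start: pos=(5,1), heading=135, pen down
RT 15: heading 135 -> 120
FD 7: (5,1) -> (1.5,7.062) [heading=120, draw]
LT 15: heading 120 -> 135
RT 120: heading 135 -> 15
FD 18: (1.5,7.062) -> (18.887,11.721) [heading=15, draw]
FD 11: (18.887,11.721) -> (29.512,14.568) [heading=15, draw]
FD 7: (29.512,14.568) -> (36.273,16.38) [heading=15, draw]
BK 9: (36.273,16.38) -> (27.58,14.05) [heading=15, draw]
Final: pos=(27.58,14.05), heading=15, 5 segment(s) drawn
Segments drawn: 5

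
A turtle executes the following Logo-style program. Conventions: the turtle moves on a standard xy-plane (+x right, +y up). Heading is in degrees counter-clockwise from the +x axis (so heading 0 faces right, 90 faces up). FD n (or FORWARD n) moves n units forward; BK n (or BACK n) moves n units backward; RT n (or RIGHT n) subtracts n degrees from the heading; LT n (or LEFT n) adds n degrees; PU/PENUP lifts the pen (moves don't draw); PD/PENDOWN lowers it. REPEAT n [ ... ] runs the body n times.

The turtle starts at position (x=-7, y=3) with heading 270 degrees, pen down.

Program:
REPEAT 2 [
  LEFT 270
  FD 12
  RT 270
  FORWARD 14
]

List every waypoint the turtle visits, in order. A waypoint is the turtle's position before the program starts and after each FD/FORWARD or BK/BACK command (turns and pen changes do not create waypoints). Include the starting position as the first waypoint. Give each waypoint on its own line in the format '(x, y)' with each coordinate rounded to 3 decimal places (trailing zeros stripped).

Answer: (-7, 3)
(-19, 3)
(-19, -11)
(-31, -11)
(-31, -25)

Derivation:
Executing turtle program step by step:
Start: pos=(-7,3), heading=270, pen down
REPEAT 2 [
  -- iteration 1/2 --
  LT 270: heading 270 -> 180
  FD 12: (-7,3) -> (-19,3) [heading=180, draw]
  RT 270: heading 180 -> 270
  FD 14: (-19,3) -> (-19,-11) [heading=270, draw]
  -- iteration 2/2 --
  LT 270: heading 270 -> 180
  FD 12: (-19,-11) -> (-31,-11) [heading=180, draw]
  RT 270: heading 180 -> 270
  FD 14: (-31,-11) -> (-31,-25) [heading=270, draw]
]
Final: pos=(-31,-25), heading=270, 4 segment(s) drawn
Waypoints (5 total):
(-7, 3)
(-19, 3)
(-19, -11)
(-31, -11)
(-31, -25)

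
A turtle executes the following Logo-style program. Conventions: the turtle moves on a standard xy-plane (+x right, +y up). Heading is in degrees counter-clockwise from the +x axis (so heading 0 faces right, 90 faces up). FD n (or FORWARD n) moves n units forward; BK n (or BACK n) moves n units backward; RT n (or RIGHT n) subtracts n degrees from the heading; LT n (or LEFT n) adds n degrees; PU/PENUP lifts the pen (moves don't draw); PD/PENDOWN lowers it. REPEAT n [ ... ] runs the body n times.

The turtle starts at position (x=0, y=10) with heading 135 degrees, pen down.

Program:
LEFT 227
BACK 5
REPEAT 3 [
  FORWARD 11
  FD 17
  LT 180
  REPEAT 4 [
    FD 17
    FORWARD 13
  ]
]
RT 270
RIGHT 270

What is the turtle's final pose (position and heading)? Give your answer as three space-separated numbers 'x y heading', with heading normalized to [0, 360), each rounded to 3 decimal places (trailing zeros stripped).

Answer: -96.941 6.615 2

Derivation:
Executing turtle program step by step:
Start: pos=(0,10), heading=135, pen down
LT 227: heading 135 -> 2
BK 5: (0,10) -> (-4.997,9.826) [heading=2, draw]
REPEAT 3 [
  -- iteration 1/3 --
  FD 11: (-4.997,9.826) -> (5.996,10.209) [heading=2, draw]
  FD 17: (5.996,10.209) -> (22.986,10.803) [heading=2, draw]
  LT 180: heading 2 -> 182
  REPEAT 4 [
    -- iteration 1/4 --
    FD 17: (22.986,10.803) -> (5.996,10.209) [heading=182, draw]
    FD 13: (5.996,10.209) -> (-6.996,9.756) [heading=182, draw]
    -- iteration 2/4 --
    FD 17: (-6.996,9.756) -> (-23.985,9.162) [heading=182, draw]
    FD 13: (-23.985,9.162) -> (-36.977,8.709) [heading=182, draw]
    -- iteration 3/4 --
    FD 17: (-36.977,8.709) -> (-53.967,8.115) [heading=182, draw]
    FD 13: (-53.967,8.115) -> (-66.959,7.662) [heading=182, draw]
    -- iteration 4/4 --
    FD 17: (-66.959,7.662) -> (-83.949,7.068) [heading=182, draw]
    FD 13: (-83.949,7.068) -> (-96.941,6.615) [heading=182, draw]
  ]
  -- iteration 2/3 --
  FD 11: (-96.941,6.615) -> (-107.934,6.231) [heading=182, draw]
  FD 17: (-107.934,6.231) -> (-124.924,5.638) [heading=182, draw]
  LT 180: heading 182 -> 2
  REPEAT 4 [
    -- iteration 1/4 --
    FD 17: (-124.924,5.638) -> (-107.934,6.231) [heading=2, draw]
    FD 13: (-107.934,6.231) -> (-94.942,6.685) [heading=2, draw]
    -- iteration 2/4 --
    FD 17: (-94.942,6.685) -> (-77.952,7.278) [heading=2, draw]
    FD 13: (-77.952,7.278) -> (-64.96,7.732) [heading=2, draw]
    -- iteration 3/4 --
    FD 17: (-64.96,7.732) -> (-47.971,8.325) [heading=2, draw]
    FD 13: (-47.971,8.325) -> (-34.979,8.779) [heading=2, draw]
    -- iteration 4/4 --
    FD 17: (-34.979,8.779) -> (-17.989,9.372) [heading=2, draw]
    FD 13: (-17.989,9.372) -> (-4.997,9.826) [heading=2, draw]
  ]
  -- iteration 3/3 --
  FD 11: (-4.997,9.826) -> (5.996,10.209) [heading=2, draw]
  FD 17: (5.996,10.209) -> (22.986,10.803) [heading=2, draw]
  LT 180: heading 2 -> 182
  REPEAT 4 [
    -- iteration 1/4 --
    FD 17: (22.986,10.803) -> (5.996,10.209) [heading=182, draw]
    FD 13: (5.996,10.209) -> (-6.996,9.756) [heading=182, draw]
    -- iteration 2/4 --
    FD 17: (-6.996,9.756) -> (-23.985,9.162) [heading=182, draw]
    FD 13: (-23.985,9.162) -> (-36.977,8.709) [heading=182, draw]
    -- iteration 3/4 --
    FD 17: (-36.977,8.709) -> (-53.967,8.115) [heading=182, draw]
    FD 13: (-53.967,8.115) -> (-66.959,7.662) [heading=182, draw]
    -- iteration 4/4 --
    FD 17: (-66.959,7.662) -> (-83.949,7.068) [heading=182, draw]
    FD 13: (-83.949,7.068) -> (-96.941,6.615) [heading=182, draw]
  ]
]
RT 270: heading 182 -> 272
RT 270: heading 272 -> 2
Final: pos=(-96.941,6.615), heading=2, 31 segment(s) drawn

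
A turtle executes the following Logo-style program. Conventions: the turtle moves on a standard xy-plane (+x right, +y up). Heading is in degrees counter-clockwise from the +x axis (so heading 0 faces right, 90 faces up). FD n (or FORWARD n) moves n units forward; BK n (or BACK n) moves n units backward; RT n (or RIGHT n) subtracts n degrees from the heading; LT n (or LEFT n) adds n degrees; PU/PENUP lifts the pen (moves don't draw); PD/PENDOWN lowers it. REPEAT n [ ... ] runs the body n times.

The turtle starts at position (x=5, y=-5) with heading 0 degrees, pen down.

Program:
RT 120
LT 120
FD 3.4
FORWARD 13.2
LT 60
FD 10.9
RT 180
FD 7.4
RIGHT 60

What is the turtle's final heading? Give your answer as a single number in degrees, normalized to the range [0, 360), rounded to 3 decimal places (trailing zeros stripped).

Executing turtle program step by step:
Start: pos=(5,-5), heading=0, pen down
RT 120: heading 0 -> 240
LT 120: heading 240 -> 0
FD 3.4: (5,-5) -> (8.4,-5) [heading=0, draw]
FD 13.2: (8.4,-5) -> (21.6,-5) [heading=0, draw]
LT 60: heading 0 -> 60
FD 10.9: (21.6,-5) -> (27.05,4.44) [heading=60, draw]
RT 180: heading 60 -> 240
FD 7.4: (27.05,4.44) -> (23.35,-1.969) [heading=240, draw]
RT 60: heading 240 -> 180
Final: pos=(23.35,-1.969), heading=180, 4 segment(s) drawn

Answer: 180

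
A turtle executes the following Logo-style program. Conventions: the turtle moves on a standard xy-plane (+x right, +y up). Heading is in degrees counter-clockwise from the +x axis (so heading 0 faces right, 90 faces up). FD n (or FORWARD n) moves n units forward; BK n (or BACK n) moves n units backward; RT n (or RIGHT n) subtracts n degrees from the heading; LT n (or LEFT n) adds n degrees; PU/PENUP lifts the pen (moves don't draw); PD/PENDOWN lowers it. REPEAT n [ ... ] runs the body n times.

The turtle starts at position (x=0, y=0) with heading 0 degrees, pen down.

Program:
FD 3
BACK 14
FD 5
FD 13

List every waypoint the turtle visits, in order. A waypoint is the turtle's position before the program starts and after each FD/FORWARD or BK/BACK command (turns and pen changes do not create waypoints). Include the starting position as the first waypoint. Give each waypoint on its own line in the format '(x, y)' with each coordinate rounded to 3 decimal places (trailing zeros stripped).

Answer: (0, 0)
(3, 0)
(-11, 0)
(-6, 0)
(7, 0)

Derivation:
Executing turtle program step by step:
Start: pos=(0,0), heading=0, pen down
FD 3: (0,0) -> (3,0) [heading=0, draw]
BK 14: (3,0) -> (-11,0) [heading=0, draw]
FD 5: (-11,0) -> (-6,0) [heading=0, draw]
FD 13: (-6,0) -> (7,0) [heading=0, draw]
Final: pos=(7,0), heading=0, 4 segment(s) drawn
Waypoints (5 total):
(0, 0)
(3, 0)
(-11, 0)
(-6, 0)
(7, 0)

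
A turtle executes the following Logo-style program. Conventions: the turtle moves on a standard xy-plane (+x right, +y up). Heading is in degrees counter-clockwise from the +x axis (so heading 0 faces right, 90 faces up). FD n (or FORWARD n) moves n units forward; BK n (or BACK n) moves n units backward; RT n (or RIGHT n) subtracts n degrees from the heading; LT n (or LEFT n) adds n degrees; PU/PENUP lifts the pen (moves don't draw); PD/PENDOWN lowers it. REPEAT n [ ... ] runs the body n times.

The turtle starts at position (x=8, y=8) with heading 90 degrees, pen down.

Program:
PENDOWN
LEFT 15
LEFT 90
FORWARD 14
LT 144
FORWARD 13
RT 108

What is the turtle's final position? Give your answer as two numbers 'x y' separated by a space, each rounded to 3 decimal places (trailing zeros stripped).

Answer: 6.614 -0.282

Derivation:
Executing turtle program step by step:
Start: pos=(8,8), heading=90, pen down
PD: pen down
LT 15: heading 90 -> 105
LT 90: heading 105 -> 195
FD 14: (8,8) -> (-5.523,4.377) [heading=195, draw]
LT 144: heading 195 -> 339
FD 13: (-5.523,4.377) -> (6.614,-0.282) [heading=339, draw]
RT 108: heading 339 -> 231
Final: pos=(6.614,-0.282), heading=231, 2 segment(s) drawn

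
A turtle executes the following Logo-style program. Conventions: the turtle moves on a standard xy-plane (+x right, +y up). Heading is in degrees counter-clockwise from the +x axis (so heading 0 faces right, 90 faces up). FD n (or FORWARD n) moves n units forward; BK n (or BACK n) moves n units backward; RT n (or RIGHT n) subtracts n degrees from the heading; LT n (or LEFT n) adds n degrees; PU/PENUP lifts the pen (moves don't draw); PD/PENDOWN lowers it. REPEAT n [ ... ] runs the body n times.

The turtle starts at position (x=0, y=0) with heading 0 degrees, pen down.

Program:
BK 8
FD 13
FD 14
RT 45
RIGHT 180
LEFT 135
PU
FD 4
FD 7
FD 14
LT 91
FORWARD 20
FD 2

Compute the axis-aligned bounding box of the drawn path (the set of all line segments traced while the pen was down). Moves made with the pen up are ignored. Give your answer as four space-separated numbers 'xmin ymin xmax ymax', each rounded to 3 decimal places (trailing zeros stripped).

Executing turtle program step by step:
Start: pos=(0,0), heading=0, pen down
BK 8: (0,0) -> (-8,0) [heading=0, draw]
FD 13: (-8,0) -> (5,0) [heading=0, draw]
FD 14: (5,0) -> (19,0) [heading=0, draw]
RT 45: heading 0 -> 315
RT 180: heading 315 -> 135
LT 135: heading 135 -> 270
PU: pen up
FD 4: (19,0) -> (19,-4) [heading=270, move]
FD 7: (19,-4) -> (19,-11) [heading=270, move]
FD 14: (19,-11) -> (19,-25) [heading=270, move]
LT 91: heading 270 -> 1
FD 20: (19,-25) -> (38.997,-24.651) [heading=1, move]
FD 2: (38.997,-24.651) -> (40.997,-24.616) [heading=1, move]
Final: pos=(40.997,-24.616), heading=1, 3 segment(s) drawn

Segment endpoints: x in {-8, 0, 5, 19}, y in {0}
xmin=-8, ymin=0, xmax=19, ymax=0

Answer: -8 0 19 0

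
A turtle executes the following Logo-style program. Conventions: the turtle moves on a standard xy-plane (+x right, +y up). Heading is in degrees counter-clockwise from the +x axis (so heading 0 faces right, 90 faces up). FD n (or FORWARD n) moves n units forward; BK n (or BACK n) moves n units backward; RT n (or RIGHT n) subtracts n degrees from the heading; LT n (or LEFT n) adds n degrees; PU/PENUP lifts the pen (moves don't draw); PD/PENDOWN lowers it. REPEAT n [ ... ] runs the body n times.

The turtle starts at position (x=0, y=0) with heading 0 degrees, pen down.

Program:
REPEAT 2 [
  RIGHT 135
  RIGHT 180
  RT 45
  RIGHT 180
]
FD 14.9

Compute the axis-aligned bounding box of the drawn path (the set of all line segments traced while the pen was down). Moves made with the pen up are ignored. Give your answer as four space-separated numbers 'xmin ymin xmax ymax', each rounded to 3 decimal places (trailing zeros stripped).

Executing turtle program step by step:
Start: pos=(0,0), heading=0, pen down
REPEAT 2 [
  -- iteration 1/2 --
  RT 135: heading 0 -> 225
  RT 180: heading 225 -> 45
  RT 45: heading 45 -> 0
  RT 180: heading 0 -> 180
  -- iteration 2/2 --
  RT 135: heading 180 -> 45
  RT 180: heading 45 -> 225
  RT 45: heading 225 -> 180
  RT 180: heading 180 -> 0
]
FD 14.9: (0,0) -> (14.9,0) [heading=0, draw]
Final: pos=(14.9,0), heading=0, 1 segment(s) drawn

Segment endpoints: x in {0, 14.9}, y in {0, 0}
xmin=0, ymin=0, xmax=14.9, ymax=0

Answer: 0 0 14.9 0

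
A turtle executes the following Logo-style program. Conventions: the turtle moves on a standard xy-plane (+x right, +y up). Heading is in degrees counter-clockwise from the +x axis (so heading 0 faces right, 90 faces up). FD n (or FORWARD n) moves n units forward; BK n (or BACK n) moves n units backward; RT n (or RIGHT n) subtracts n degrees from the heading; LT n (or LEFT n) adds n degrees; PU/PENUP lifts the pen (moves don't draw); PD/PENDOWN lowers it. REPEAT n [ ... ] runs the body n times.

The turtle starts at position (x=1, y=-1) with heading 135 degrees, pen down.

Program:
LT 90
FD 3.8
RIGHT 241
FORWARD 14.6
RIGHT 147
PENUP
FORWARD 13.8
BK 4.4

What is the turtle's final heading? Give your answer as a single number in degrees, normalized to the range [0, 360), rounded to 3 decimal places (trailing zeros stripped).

Answer: 197

Derivation:
Executing turtle program step by step:
Start: pos=(1,-1), heading=135, pen down
LT 90: heading 135 -> 225
FD 3.8: (1,-1) -> (-1.687,-3.687) [heading=225, draw]
RT 241: heading 225 -> 344
FD 14.6: (-1.687,-3.687) -> (12.347,-7.711) [heading=344, draw]
RT 147: heading 344 -> 197
PU: pen up
FD 13.8: (12.347,-7.711) -> (-0.85,-11.746) [heading=197, move]
BK 4.4: (-0.85,-11.746) -> (3.358,-10.46) [heading=197, move]
Final: pos=(3.358,-10.46), heading=197, 2 segment(s) drawn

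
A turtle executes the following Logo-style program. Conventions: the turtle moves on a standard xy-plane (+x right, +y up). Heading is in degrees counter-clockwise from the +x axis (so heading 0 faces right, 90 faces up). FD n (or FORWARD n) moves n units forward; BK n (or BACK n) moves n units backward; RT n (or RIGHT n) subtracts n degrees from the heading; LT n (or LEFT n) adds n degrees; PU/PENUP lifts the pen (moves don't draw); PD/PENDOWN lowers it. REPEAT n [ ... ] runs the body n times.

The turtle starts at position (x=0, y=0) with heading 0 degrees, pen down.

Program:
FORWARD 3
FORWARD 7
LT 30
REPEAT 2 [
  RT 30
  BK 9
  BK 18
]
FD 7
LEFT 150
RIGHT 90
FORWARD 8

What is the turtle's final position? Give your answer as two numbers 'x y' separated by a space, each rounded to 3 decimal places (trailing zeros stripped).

Executing turtle program step by step:
Start: pos=(0,0), heading=0, pen down
FD 3: (0,0) -> (3,0) [heading=0, draw]
FD 7: (3,0) -> (10,0) [heading=0, draw]
LT 30: heading 0 -> 30
REPEAT 2 [
  -- iteration 1/2 --
  RT 30: heading 30 -> 0
  BK 9: (10,0) -> (1,0) [heading=0, draw]
  BK 18: (1,0) -> (-17,0) [heading=0, draw]
  -- iteration 2/2 --
  RT 30: heading 0 -> 330
  BK 9: (-17,0) -> (-24.794,4.5) [heading=330, draw]
  BK 18: (-24.794,4.5) -> (-40.383,13.5) [heading=330, draw]
]
FD 7: (-40.383,13.5) -> (-34.321,10) [heading=330, draw]
LT 150: heading 330 -> 120
RT 90: heading 120 -> 30
FD 8: (-34.321,10) -> (-27.392,14) [heading=30, draw]
Final: pos=(-27.392,14), heading=30, 8 segment(s) drawn

Answer: -27.392 14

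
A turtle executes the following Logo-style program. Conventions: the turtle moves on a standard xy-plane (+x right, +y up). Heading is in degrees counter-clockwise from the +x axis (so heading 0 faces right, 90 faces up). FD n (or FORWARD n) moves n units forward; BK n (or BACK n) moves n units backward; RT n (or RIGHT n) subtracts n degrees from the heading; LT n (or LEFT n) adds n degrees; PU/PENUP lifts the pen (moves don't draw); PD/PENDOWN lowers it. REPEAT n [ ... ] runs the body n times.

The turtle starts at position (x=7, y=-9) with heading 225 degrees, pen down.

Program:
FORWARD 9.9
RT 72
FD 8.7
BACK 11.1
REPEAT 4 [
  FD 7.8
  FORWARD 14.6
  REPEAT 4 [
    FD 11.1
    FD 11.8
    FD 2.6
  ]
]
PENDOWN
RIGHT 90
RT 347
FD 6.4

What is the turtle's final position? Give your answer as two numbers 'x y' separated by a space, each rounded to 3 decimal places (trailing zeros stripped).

Answer: -439.678 215.026

Derivation:
Executing turtle program step by step:
Start: pos=(7,-9), heading=225, pen down
FD 9.9: (7,-9) -> (0,-16) [heading=225, draw]
RT 72: heading 225 -> 153
FD 8.7: (0,-16) -> (-7.752,-12.051) [heading=153, draw]
BK 11.1: (-7.752,-12.051) -> (2.138,-17.09) [heading=153, draw]
REPEAT 4 [
  -- iteration 1/4 --
  FD 7.8: (2.138,-17.09) -> (-4.812,-13.549) [heading=153, draw]
  FD 14.6: (-4.812,-13.549) -> (-17.82,-6.921) [heading=153, draw]
  REPEAT 4 [
    -- iteration 1/4 --
    FD 11.1: (-17.82,-6.921) -> (-27.711,-1.881) [heading=153, draw]
    FD 11.8: (-27.711,-1.881) -> (-38.225,3.476) [heading=153, draw]
    FD 2.6: (-38.225,3.476) -> (-40.541,4.656) [heading=153, draw]
    -- iteration 2/4 --
    FD 11.1: (-40.541,4.656) -> (-50.431,9.696) [heading=153, draw]
    FD 11.8: (-50.431,9.696) -> (-60.945,15.053) [heading=153, draw]
    FD 2.6: (-60.945,15.053) -> (-63.262,16.233) [heading=153, draw]
    -- iteration 3/4 --
    FD 11.1: (-63.262,16.233) -> (-73.152,21.272) [heading=153, draw]
    FD 11.8: (-73.152,21.272) -> (-83.666,26.629) [heading=153, draw]
    FD 2.6: (-83.666,26.629) -> (-85.982,27.81) [heading=153, draw]
    -- iteration 4/4 --
    FD 11.1: (-85.982,27.81) -> (-95.873,32.849) [heading=153, draw]
    FD 11.8: (-95.873,32.849) -> (-106.387,38.206) [heading=153, draw]
    FD 2.6: (-106.387,38.206) -> (-108.703,39.386) [heading=153, draw]
  ]
  -- iteration 2/4 --
  FD 7.8: (-108.703,39.386) -> (-115.653,42.928) [heading=153, draw]
  FD 14.6: (-115.653,42.928) -> (-128.662,49.556) [heading=153, draw]
  REPEAT 4 [
    -- iteration 1/4 --
    FD 11.1: (-128.662,49.556) -> (-138.552,54.595) [heading=153, draw]
    FD 11.8: (-138.552,54.595) -> (-149.066,59.952) [heading=153, draw]
    FD 2.6: (-149.066,59.952) -> (-151.382,61.133) [heading=153, draw]
    -- iteration 2/4 --
    FD 11.1: (-151.382,61.133) -> (-161.273,66.172) [heading=153, draw]
    FD 11.8: (-161.273,66.172) -> (-171.786,71.529) [heading=153, draw]
    FD 2.6: (-171.786,71.529) -> (-174.103,72.709) [heading=153, draw]
    -- iteration 3/4 --
    FD 11.1: (-174.103,72.709) -> (-183.993,77.749) [heading=153, draw]
    FD 11.8: (-183.993,77.749) -> (-194.507,83.106) [heading=153, draw]
    FD 2.6: (-194.507,83.106) -> (-196.824,84.286) [heading=153, draw]
    -- iteration 4/4 --
    FD 11.1: (-196.824,84.286) -> (-206.714,89.325) [heading=153, draw]
    FD 11.8: (-206.714,89.325) -> (-217.228,94.683) [heading=153, draw]
    FD 2.6: (-217.228,94.683) -> (-219.544,95.863) [heading=153, draw]
  ]
  -- iteration 3/4 --
  FD 7.8: (-219.544,95.863) -> (-226.494,99.404) [heading=153, draw]
  FD 14.6: (-226.494,99.404) -> (-239.503,106.032) [heading=153, draw]
  REPEAT 4 [
    -- iteration 1/4 --
    FD 11.1: (-239.503,106.032) -> (-249.393,111.072) [heading=153, draw]
    FD 11.8: (-249.393,111.072) -> (-259.907,116.429) [heading=153, draw]
    FD 2.6: (-259.907,116.429) -> (-262.224,117.609) [heading=153, draw]
    -- iteration 2/4 --
    FD 11.1: (-262.224,117.609) -> (-272.114,122.648) [heading=153, draw]
    FD 11.8: (-272.114,122.648) -> (-282.628,128.005) [heading=153, draw]
    FD 2.6: (-282.628,128.005) -> (-284.944,129.186) [heading=153, draw]
    -- iteration 3/4 --
    FD 11.1: (-284.944,129.186) -> (-294.834,134.225) [heading=153, draw]
    FD 11.8: (-294.834,134.225) -> (-305.348,139.582) [heading=153, draw]
    FD 2.6: (-305.348,139.582) -> (-307.665,140.763) [heading=153, draw]
    -- iteration 4/4 --
    FD 11.1: (-307.665,140.763) -> (-317.555,145.802) [heading=153, draw]
    FD 11.8: (-317.555,145.802) -> (-328.069,151.159) [heading=153, draw]
    FD 2.6: (-328.069,151.159) -> (-330.386,152.339) [heading=153, draw]
  ]
  -- iteration 4/4 --
  FD 7.8: (-330.386,152.339) -> (-337.335,155.88) [heading=153, draw]
  FD 14.6: (-337.335,155.88) -> (-350.344,162.509) [heading=153, draw]
  REPEAT 4 [
    -- iteration 1/4 --
    FD 11.1: (-350.344,162.509) -> (-360.234,167.548) [heading=153, draw]
    FD 11.8: (-360.234,167.548) -> (-370.748,172.905) [heading=153, draw]
    FD 2.6: (-370.748,172.905) -> (-373.065,174.085) [heading=153, draw]
    -- iteration 2/4 --
    FD 11.1: (-373.065,174.085) -> (-382.955,179.125) [heading=153, draw]
    FD 11.8: (-382.955,179.125) -> (-393.469,184.482) [heading=153, draw]
    FD 2.6: (-393.469,184.482) -> (-395.785,185.662) [heading=153, draw]
    -- iteration 3/4 --
    FD 11.1: (-395.785,185.662) -> (-405.676,190.702) [heading=153, draw]
    FD 11.8: (-405.676,190.702) -> (-416.19,196.059) [heading=153, draw]
    FD 2.6: (-416.19,196.059) -> (-418.506,197.239) [heading=153, draw]
    -- iteration 4/4 --
    FD 11.1: (-418.506,197.239) -> (-428.396,202.278) [heading=153, draw]
    FD 11.8: (-428.396,202.278) -> (-438.91,207.635) [heading=153, draw]
    FD 2.6: (-438.91,207.635) -> (-441.227,208.816) [heading=153, draw]
  ]
]
PD: pen down
RT 90: heading 153 -> 63
RT 347: heading 63 -> 76
FD 6.4: (-441.227,208.816) -> (-439.678,215.026) [heading=76, draw]
Final: pos=(-439.678,215.026), heading=76, 60 segment(s) drawn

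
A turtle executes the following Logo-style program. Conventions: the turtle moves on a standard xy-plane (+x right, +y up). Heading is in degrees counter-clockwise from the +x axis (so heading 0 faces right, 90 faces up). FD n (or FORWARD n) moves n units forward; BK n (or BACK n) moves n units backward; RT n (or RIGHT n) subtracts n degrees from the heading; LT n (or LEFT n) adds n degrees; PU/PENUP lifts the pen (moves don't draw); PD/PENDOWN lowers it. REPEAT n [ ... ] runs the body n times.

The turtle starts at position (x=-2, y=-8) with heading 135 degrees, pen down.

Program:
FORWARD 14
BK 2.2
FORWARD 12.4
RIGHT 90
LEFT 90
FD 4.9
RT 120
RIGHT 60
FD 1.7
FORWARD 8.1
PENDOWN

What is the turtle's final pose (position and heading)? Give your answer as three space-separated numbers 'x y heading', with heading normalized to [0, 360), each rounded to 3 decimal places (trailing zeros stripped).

Executing turtle program step by step:
Start: pos=(-2,-8), heading=135, pen down
FD 14: (-2,-8) -> (-11.899,1.899) [heading=135, draw]
BK 2.2: (-11.899,1.899) -> (-10.344,0.344) [heading=135, draw]
FD 12.4: (-10.344,0.344) -> (-19.112,9.112) [heading=135, draw]
RT 90: heading 135 -> 45
LT 90: heading 45 -> 135
FD 4.9: (-19.112,9.112) -> (-22.577,12.577) [heading=135, draw]
RT 120: heading 135 -> 15
RT 60: heading 15 -> 315
FD 1.7: (-22.577,12.577) -> (-21.375,11.375) [heading=315, draw]
FD 8.1: (-21.375,11.375) -> (-15.647,5.647) [heading=315, draw]
PD: pen down
Final: pos=(-15.647,5.647), heading=315, 6 segment(s) drawn

Answer: -15.647 5.647 315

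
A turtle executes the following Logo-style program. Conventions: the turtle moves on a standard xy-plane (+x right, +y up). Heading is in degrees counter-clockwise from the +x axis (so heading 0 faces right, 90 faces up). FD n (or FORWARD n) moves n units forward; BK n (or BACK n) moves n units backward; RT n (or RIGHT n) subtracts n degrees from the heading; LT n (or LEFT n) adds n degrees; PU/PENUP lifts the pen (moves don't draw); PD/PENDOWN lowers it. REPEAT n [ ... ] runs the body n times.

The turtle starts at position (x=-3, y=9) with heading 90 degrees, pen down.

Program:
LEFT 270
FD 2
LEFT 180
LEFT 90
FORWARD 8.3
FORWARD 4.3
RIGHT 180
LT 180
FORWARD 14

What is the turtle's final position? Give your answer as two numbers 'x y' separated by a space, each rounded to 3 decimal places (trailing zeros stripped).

Answer: -1 -17.6

Derivation:
Executing turtle program step by step:
Start: pos=(-3,9), heading=90, pen down
LT 270: heading 90 -> 0
FD 2: (-3,9) -> (-1,9) [heading=0, draw]
LT 180: heading 0 -> 180
LT 90: heading 180 -> 270
FD 8.3: (-1,9) -> (-1,0.7) [heading=270, draw]
FD 4.3: (-1,0.7) -> (-1,-3.6) [heading=270, draw]
RT 180: heading 270 -> 90
LT 180: heading 90 -> 270
FD 14: (-1,-3.6) -> (-1,-17.6) [heading=270, draw]
Final: pos=(-1,-17.6), heading=270, 4 segment(s) drawn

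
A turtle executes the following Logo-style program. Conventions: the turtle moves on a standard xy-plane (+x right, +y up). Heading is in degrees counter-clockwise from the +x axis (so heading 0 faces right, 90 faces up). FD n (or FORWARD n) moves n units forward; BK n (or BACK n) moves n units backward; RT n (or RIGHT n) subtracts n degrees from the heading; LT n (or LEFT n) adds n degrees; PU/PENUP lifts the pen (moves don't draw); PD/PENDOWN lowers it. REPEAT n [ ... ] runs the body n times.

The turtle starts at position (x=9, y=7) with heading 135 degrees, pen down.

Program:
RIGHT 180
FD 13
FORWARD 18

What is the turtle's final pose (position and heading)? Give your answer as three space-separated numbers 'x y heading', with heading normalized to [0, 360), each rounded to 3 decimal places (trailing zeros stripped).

Executing turtle program step by step:
Start: pos=(9,7), heading=135, pen down
RT 180: heading 135 -> 315
FD 13: (9,7) -> (18.192,-2.192) [heading=315, draw]
FD 18: (18.192,-2.192) -> (30.92,-14.92) [heading=315, draw]
Final: pos=(30.92,-14.92), heading=315, 2 segment(s) drawn

Answer: 30.92 -14.92 315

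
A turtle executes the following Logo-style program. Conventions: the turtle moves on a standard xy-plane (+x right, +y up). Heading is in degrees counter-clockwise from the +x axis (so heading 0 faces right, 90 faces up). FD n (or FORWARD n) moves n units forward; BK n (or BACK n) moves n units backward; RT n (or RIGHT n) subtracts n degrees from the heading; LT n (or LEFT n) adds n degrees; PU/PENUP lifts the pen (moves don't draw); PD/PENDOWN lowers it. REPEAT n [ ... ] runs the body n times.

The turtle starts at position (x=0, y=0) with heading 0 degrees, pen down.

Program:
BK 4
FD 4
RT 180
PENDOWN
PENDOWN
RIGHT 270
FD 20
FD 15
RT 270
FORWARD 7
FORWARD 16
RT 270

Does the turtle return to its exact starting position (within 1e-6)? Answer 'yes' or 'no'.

Executing turtle program step by step:
Start: pos=(0,0), heading=0, pen down
BK 4: (0,0) -> (-4,0) [heading=0, draw]
FD 4: (-4,0) -> (0,0) [heading=0, draw]
RT 180: heading 0 -> 180
PD: pen down
PD: pen down
RT 270: heading 180 -> 270
FD 20: (0,0) -> (0,-20) [heading=270, draw]
FD 15: (0,-20) -> (0,-35) [heading=270, draw]
RT 270: heading 270 -> 0
FD 7: (0,-35) -> (7,-35) [heading=0, draw]
FD 16: (7,-35) -> (23,-35) [heading=0, draw]
RT 270: heading 0 -> 90
Final: pos=(23,-35), heading=90, 6 segment(s) drawn

Start position: (0, 0)
Final position: (23, -35)
Distance = 41.881; >= 1e-6 -> NOT closed

Answer: no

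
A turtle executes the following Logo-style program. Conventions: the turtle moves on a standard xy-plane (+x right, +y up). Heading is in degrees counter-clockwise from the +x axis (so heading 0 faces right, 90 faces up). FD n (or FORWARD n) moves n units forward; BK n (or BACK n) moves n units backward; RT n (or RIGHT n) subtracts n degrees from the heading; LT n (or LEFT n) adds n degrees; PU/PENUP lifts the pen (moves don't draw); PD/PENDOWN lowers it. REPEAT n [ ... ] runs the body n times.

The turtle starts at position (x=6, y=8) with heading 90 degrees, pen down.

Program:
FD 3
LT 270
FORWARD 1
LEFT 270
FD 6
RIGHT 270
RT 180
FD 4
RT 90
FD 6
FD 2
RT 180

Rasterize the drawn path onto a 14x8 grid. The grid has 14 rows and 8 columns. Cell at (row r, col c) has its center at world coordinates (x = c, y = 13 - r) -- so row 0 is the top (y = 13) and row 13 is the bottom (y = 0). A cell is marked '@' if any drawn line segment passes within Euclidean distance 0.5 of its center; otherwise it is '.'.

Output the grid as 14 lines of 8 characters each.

Answer: ...@....
...@....
...@..@@
...@..@@
...@..@@
...@..@@
...@...@
...@...@
...@@@@@
........
........
........
........
........

Derivation:
Segment 0: (6,8) -> (6,11)
Segment 1: (6,11) -> (7,11)
Segment 2: (7,11) -> (7,5)
Segment 3: (7,5) -> (3,5)
Segment 4: (3,5) -> (3,11)
Segment 5: (3,11) -> (3,13)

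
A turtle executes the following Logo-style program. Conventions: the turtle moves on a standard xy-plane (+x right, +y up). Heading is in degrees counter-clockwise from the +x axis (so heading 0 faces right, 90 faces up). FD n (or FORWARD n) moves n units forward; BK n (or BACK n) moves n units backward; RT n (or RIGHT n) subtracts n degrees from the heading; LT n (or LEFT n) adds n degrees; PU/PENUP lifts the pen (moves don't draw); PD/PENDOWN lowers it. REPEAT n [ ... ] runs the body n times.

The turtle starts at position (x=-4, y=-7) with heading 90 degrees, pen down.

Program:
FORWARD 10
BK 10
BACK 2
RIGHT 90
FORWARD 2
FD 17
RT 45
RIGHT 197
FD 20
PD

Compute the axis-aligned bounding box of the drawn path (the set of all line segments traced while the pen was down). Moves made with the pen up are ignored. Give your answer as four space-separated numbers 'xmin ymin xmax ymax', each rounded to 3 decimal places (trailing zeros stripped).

Executing turtle program step by step:
Start: pos=(-4,-7), heading=90, pen down
FD 10: (-4,-7) -> (-4,3) [heading=90, draw]
BK 10: (-4,3) -> (-4,-7) [heading=90, draw]
BK 2: (-4,-7) -> (-4,-9) [heading=90, draw]
RT 90: heading 90 -> 0
FD 2: (-4,-9) -> (-2,-9) [heading=0, draw]
FD 17: (-2,-9) -> (15,-9) [heading=0, draw]
RT 45: heading 0 -> 315
RT 197: heading 315 -> 118
FD 20: (15,-9) -> (5.611,8.659) [heading=118, draw]
PD: pen down
Final: pos=(5.611,8.659), heading=118, 6 segment(s) drawn

Segment endpoints: x in {-4, -4, -2, 5.611, 15}, y in {-9, -7, 3, 8.659}
xmin=-4, ymin=-9, xmax=15, ymax=8.659

Answer: -4 -9 15 8.659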